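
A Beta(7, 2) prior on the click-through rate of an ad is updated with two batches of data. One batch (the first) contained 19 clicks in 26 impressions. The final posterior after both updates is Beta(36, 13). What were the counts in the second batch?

10 clicks and 4 non-clicks

Sequential conjugate updates are equivalent to a single update on the pooled data, so total successes = posterior α − prior α and total failures = posterior β − prior β.
Total across both batches: 36−7=29 clicks, 13−2=11 non-clicks.
Subtract the first batch: 29−19=10 clicks and 11−7=4 non-clicks.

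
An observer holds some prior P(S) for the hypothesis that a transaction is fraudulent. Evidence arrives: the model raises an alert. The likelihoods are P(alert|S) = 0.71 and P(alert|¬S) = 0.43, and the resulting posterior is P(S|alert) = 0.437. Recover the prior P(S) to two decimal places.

P(S) = 0.32

Bayes' rule in odds form gives O(S|E) = O(S)·[P(E|S)/P(E|¬S)], hence O(S) = O(S|E)/LR.
Posterior odds = 0.437/(1−0.437) = 0.7762. LR = 0.71/0.43 = 1.6512.
Prior odds = 0.7762/1.6512 = 0.4701, so P(S) = 0.4701/(1+0.4701) ≈ 0.32.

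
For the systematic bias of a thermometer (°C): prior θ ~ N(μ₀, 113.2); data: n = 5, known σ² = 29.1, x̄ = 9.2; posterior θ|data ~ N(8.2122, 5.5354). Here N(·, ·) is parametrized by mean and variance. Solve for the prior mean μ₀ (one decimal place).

μ₀ = -11.0

The posterior mean is a precision-weighted average: μ_n = (τ₀μ₀ + τ_data·x̄)/(τ₀+τ_data), with τ₀=1/σ₀² and τ_data=n/σ².
Here τ₀ = 1/113.2 = 0.008834 and τ_data = 5/29.1 = 0.171821, so τ_n = 0.180655.
Rearranging for μ₀: μ₀ = (μ_n·τ_n − τ_data·x̄)/τ₀ = (8.2122·0.180655 − 0.171821·9.2) / 0.008834 = -0.097178/0.008834 ≈ -11.0.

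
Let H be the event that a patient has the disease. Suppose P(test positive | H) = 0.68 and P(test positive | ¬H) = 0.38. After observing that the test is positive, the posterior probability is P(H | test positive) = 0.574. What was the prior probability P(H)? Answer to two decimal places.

P(H) = 0.43

Bayes' rule in odds form gives O(H|E) = O(H)·[P(E|H)/P(E|¬H)], hence O(H) = O(H|E)/LR.
Posterior odds = 0.574/(1−0.574) = 1.3474. LR = 0.68/0.38 = 1.7895.
Prior odds = 1.3474/1.7895 = 0.7529, so P(H) = 0.7529/(1+0.7529) ≈ 0.43.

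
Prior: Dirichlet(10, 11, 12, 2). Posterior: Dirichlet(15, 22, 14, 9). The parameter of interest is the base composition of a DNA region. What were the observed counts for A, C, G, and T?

For a Dirichlet(α) prior with multinomial counts c, the posterior is Dirichlet(α + c) componentwise.
Counts are posterior − prior componentwise: 15−10=5, 22−11=11, 14−12=2, 9−2=7.

counts (5, 11, 2, 7)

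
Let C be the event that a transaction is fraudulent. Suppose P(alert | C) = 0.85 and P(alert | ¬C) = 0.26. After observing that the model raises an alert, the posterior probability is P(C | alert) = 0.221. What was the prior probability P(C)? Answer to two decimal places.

In odds form, posterior odds = prior odds × likelihood ratio, so prior odds = posterior odds ÷ LR.
Posterior odds = 0.221/(1−0.221) = 0.2837. LR = 0.85/0.26 = 3.2692.
Prior odds = 0.2837/3.2692 = 0.0868, so P(C) = 0.0868/(1+0.0868) ≈ 0.08.

P(C) = 0.08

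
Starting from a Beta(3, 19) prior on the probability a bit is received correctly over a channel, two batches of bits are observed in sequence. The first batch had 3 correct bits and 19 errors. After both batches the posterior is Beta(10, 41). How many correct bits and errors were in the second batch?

Sequential conjugate updates are equivalent to a single update on the pooled data, so total successes = posterior α − prior α and total failures = posterior β − prior β.
Total across both batches: 10−3=7 correct bits, 41−19=22 errors.
Subtract the first batch: 7−3=4 correct bits and 22−19=3 errors.

4 correct bits and 3 errors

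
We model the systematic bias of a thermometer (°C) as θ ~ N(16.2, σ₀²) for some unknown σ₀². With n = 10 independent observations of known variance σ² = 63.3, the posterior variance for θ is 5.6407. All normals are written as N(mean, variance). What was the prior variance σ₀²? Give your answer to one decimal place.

Posterior precision equals prior precision plus data precision: 1/σ_n² = 1/σ₀² + n/σ².
So 1/σ₀² = 1/5.6407 − 10/63.3 = 0.177283 − 0.157978 = 0.019305.
Hence σ₀² = 1/0.019305 ≈ 51.8.

σ₀² = 51.8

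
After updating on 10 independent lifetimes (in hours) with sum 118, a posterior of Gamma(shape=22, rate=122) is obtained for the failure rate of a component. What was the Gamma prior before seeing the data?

Gamma(shape=12, rate=4)

Gamma–exponential conjugacy: posterior shape = α + n, posterior rate = β + Σtᵢ.
So α = 22 − 10 = 12 and β = 122 − 118 = 4.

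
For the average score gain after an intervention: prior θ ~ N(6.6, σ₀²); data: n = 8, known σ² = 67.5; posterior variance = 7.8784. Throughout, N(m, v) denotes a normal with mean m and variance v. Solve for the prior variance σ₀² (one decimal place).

Posterior precision equals prior precision plus data precision: 1/σ_n² = 1/σ₀² + n/σ².
So 1/σ₀² = 1/7.8784 − 8/67.5 = 0.126929 − 0.118519 = 0.008410.
Hence σ₀² = 1/0.008410 ≈ 118.9.

σ₀² = 118.9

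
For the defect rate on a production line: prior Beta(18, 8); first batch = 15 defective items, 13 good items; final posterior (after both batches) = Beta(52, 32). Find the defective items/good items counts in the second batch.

Sequential conjugate updates are equivalent to a single update on the pooled data, so total successes = posterior α − prior α and total failures = posterior β − prior β.
Total across both batches: 52−18=34 defective items, 32−8=24 good items.
Subtract the first batch: 34−15=19 defective items and 24−13=11 good items.

19 defective items and 11 good items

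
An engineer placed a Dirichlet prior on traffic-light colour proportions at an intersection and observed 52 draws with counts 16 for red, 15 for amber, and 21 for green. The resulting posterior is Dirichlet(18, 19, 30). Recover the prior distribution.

For a Dirichlet(α) prior with multinomial counts c, the posterior is Dirichlet(α + c) componentwise.
Subtract each count from the matching posterior parameter: 18−16=2, 19−15=4, 30−21=9.

Dirichlet(2, 4, 9)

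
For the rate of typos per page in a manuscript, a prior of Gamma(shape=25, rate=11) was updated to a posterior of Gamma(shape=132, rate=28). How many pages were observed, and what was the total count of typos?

n = 17 pages with total 107 typos

Gamma–Poisson conjugacy: posterior shape = α + Σxᵢ, posterior rate = β + n.
Matching: Σxᵢ = 132 − 25 = 107 and n = 28 − 11 = 17.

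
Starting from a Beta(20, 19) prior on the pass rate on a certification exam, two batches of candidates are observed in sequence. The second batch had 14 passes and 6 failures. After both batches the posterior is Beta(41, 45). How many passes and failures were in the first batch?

7 passes and 20 failures

Because Beta–binomial updating is additive in the counts, the combined data contributed (α_post−α_prior, β_post−β_prior) successes and failures.
Total across both batches: 41−20=21 passes, 45−19=26 failures.
Subtract the second batch: 21−14=7 passes and 26−6=20 failures.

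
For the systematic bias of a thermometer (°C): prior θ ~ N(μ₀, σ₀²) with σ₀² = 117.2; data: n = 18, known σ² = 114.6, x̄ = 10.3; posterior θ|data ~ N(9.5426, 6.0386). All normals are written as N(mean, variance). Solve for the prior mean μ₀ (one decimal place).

μ₀ = -4.4

With known observation variance, the Normal–Normal posterior has precision τ_n = τ₀ + n/σ² and mean μ_n = (τ₀μ₀ + (n/σ²)x̄)/τ_n.
Here τ₀ = 1/117.2 = 0.008532 and τ_data = 18/114.6 = 0.157068, so τ_n = 0.165600.
Rearranging for μ₀: μ₀ = (μ_n·τ_n − τ_data·x̄)/τ₀ = (9.5426·0.165600 − 0.157068·10.3) / 0.008532 = -0.037546/0.008532 ≈ -4.4.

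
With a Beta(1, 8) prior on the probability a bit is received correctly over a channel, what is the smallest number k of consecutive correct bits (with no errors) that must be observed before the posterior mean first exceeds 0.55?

k = 9

After k correct bits and 0 errors the posterior is Beta(1+k, 8), with mean (1+k)/(1+8+k).
Set (1+k)/(9+k) > 0.55 and solve: k > (0.55·9 − 1)/(1 − 0.55) = 8.778.
The smallest integer exceeding 8.778 is 9, and checking k=9: (10)/(18) = 0.5556 > 0.55.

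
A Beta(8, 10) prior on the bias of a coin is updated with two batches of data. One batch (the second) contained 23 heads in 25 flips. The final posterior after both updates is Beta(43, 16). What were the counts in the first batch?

Because Beta–binomial updating is additive in the counts, the combined data contributed (α_post−α_prior, β_post−β_prior) successes and failures.
Total across both batches: 43−8=35 heads, 16−10=6 tails.
Subtract the second batch: 35−23=12 heads and 6−2=4 tails.

12 heads and 4 tails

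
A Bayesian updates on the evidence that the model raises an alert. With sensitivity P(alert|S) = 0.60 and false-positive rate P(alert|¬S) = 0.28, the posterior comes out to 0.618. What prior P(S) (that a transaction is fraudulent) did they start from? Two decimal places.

P(S) = 0.43

In odds form, posterior odds = prior odds × likelihood ratio, so prior odds = posterior odds ÷ LR.
Posterior odds = 0.618/(1−0.618) = 1.6178. LR = 0.60/0.28 = 2.1429.
Prior odds = 1.6178/2.1429 = 0.7550, so P(S) = 0.7550/(1+0.7550) ≈ 0.43.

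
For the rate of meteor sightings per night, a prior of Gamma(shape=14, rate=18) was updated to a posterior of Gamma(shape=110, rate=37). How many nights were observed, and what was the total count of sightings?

A Gamma(α, β) prior (rate parametrization) on a Poisson rate with n observations summing to S gives posterior Gamma(α+S, β+n).
Matching: Σxᵢ = 110 − 14 = 96 and n = 37 − 18 = 19.

n = 19 nights with total 96 sightings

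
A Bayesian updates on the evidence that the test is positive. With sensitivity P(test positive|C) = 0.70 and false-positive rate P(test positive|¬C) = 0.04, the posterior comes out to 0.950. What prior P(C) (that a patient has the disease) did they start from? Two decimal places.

P(C) = 0.52

Bayes' rule in odds form gives O(C|E) = O(C)·[P(E|C)/P(E|¬C)], hence O(C) = O(C|E)/LR.
Posterior odds = 0.950/(1−0.950) = 19.0000. LR = 0.70/0.04 = 17.5000.
Prior odds = 19.0000/17.5000 = 1.0857, so P(C) = 1.0857/(1+1.0857) ≈ 0.52.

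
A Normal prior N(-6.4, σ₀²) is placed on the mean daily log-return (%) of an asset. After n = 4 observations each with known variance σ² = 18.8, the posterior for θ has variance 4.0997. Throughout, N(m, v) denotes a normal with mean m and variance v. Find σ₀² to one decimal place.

σ₀² = 32.1

For the Normal–Normal model with known σ², precisions add: τ_n = τ₀ + n/σ².
So 1/σ₀² = 1/4.0997 − 4/18.8 = 0.243920 − 0.212766 = 0.031154.
Hence σ₀² = 1/0.031154 ≈ 32.1.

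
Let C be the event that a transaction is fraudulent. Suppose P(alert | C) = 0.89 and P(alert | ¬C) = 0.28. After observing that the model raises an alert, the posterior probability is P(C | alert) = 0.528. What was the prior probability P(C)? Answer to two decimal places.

Bayes' rule in odds form gives O(C|E) = O(C)·[P(E|C)/P(E|¬C)], hence O(C) = O(C|E)/LR.
Posterior odds = 0.528/(1−0.528) = 1.1186. LR = 0.89/0.28 = 3.1786.
Prior odds = 1.1186/3.1786 = 0.3519, so P(C) = 0.3519/(1+0.3519) ≈ 0.26.

P(C) = 0.26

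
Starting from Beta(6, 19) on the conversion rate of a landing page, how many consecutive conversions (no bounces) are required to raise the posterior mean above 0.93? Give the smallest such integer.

After k conversions and 0 bounces the posterior is Beta(6+k, 19), with mean (6+k)/(6+19+k).
Set (6+k)/(25+k) > 0.93 and solve: k > (0.93·25 − 6)/(1 − 0.93) = 246.429.
The smallest integer exceeding 246.429 is 247, and checking k=247: (253)/(272) = 0.9301 > 0.93.

k = 247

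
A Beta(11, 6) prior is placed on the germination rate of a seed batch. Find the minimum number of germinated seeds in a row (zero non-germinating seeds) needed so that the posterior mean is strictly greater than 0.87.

k = 30

After k germinated seeds and 0 non-germinating seeds the posterior is Beta(11+k, 6), with mean (11+k)/(11+6+k).
Set (11+k)/(17+k) > 0.87 and solve: k > (0.87·17 − 11)/(1 − 0.87) = 29.154.
The smallest integer exceeding 29.154 is 30, and checking k=30: (41)/(47) = 0.8723 > 0.87.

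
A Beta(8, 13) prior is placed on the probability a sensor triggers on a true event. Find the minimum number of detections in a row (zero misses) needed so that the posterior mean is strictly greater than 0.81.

k = 48

After k detections and 0 misses the posterior is Beta(8+k, 13), with mean (8+k)/(8+13+k).
Set (8+k)/(21+k) > 0.81 and solve: k > (0.81·21 − 8)/(1 − 0.81) = 47.421.
The smallest integer exceeding 47.421 is 48, and checking k=48: (56)/(69) = 0.8116 > 0.81.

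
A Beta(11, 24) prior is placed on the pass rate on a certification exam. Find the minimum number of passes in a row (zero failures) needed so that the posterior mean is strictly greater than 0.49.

k = 13

After k passes and 0 failures the posterior is Beta(11+k, 24), with mean (11+k)/(11+24+k).
Set (11+k)/(35+k) > 0.49 and solve: k > (0.49·35 − 11)/(1 − 0.49) = 12.059.
The smallest integer exceeding 12.059 is 13, and checking k=13: (24)/(48) = 0.5000 > 0.49.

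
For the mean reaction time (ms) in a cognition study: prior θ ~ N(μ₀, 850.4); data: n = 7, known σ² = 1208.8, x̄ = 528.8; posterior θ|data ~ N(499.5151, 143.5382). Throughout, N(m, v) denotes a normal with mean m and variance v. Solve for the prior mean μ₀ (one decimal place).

The posterior mean is a precision-weighted average: μ_n = (τ₀μ₀ + τ_data·x̄)/(τ₀+τ_data), with τ₀=1/σ₀² and τ_data=n/σ².
Here τ₀ = 1/850.4 = 0.001176 and τ_data = 7/1208.8 = 0.005791, so τ_n = 0.006967.
Rearranging for μ₀: μ₀ = (μ_n·τ_n − τ_data·x̄)/τ₀ = (499.5151·0.006967 − 0.005791·528.8) / 0.001176 = 0.417841/0.001176 ≈ 355.3.

μ₀ = 355.3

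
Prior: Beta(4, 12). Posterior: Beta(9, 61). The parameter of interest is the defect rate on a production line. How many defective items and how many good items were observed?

A Beta(a, b) prior with s successes and f failures in binomial data gives a Beta(a+s, b+f) posterior.
So s = 9 − 4 = 5 and f = 61 − 12 = 49.

5 defective items and 49 good items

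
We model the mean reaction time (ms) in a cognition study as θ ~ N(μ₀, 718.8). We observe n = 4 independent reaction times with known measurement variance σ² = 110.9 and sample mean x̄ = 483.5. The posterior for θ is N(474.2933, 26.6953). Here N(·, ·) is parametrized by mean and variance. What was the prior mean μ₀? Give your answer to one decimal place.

μ₀ = 235.6

The posterior mean is a precision-weighted average: μ_n = (τ₀μ₀ + τ_data·x̄)/(τ₀+τ_data), with τ₀=1/σ₀² and τ_data=n/σ².
Here τ₀ = 1/718.8 = 0.001391 and τ_data = 4/110.9 = 0.036069, so τ_n = 0.037460.
Rearranging for μ₀: μ₀ = (μ_n·τ_n − τ_data·x̄)/τ₀ = (474.2933·0.037460 − 0.036069·483.5) / 0.001391 = 0.327666/0.001391 ≈ 235.6.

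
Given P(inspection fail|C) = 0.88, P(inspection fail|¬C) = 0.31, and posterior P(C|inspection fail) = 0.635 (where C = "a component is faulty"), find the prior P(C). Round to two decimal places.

P(C) = 0.38

In odds form, posterior odds = prior odds × likelihood ratio, so prior odds = posterior odds ÷ LR.
Posterior odds = 0.635/(1−0.635) = 1.7397. LR = 0.88/0.31 = 2.8387.
Prior odds = 1.7397/2.8387 = 0.6129, so P(C) = 0.6129/(1+0.6129) ≈ 0.38.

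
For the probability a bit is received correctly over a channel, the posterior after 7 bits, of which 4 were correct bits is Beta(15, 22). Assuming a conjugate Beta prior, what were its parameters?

Beta(11, 19)

A Beta(α, β) prior with s successes and f failures in binomial data gives a Beta(α+s, β+f) posterior.
Subtract the data counts: 15−4=11, 22−3=19.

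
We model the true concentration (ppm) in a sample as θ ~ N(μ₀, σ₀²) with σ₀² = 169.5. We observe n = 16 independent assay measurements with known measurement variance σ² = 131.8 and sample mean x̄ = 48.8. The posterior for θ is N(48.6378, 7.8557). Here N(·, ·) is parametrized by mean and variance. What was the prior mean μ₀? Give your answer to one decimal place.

μ₀ = 45.3

The posterior mean is a precision-weighted average: μ_n = (τ₀μ₀ + τ_data·x̄)/(τ₀+τ_data), with τ₀=1/σ₀² and τ_data=n/σ².
Here τ₀ = 1/169.5 = 0.005900 and τ_data = 16/131.8 = 0.121396, so τ_n = 0.127296.
Rearranging for μ₀: μ₀ = (μ_n·τ_n − τ_data·x̄)/τ₀ = (48.6378·0.127296 − 0.121396·48.8) / 0.005900 = 0.267273/0.005900 ≈ 45.3.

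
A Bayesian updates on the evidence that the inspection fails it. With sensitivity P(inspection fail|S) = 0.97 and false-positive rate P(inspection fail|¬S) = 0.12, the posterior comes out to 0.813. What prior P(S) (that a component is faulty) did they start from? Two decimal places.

Bayes' rule in odds form gives O(S|E) = O(S)·[P(E|S)/P(E|¬S)], hence O(S) = O(S|E)/LR.
Posterior odds = 0.813/(1−0.813) = 4.3476. LR = 0.97/0.12 = 8.0833.
Prior odds = 4.3476/8.0833 = 0.5378, so P(S) = 0.5378/(1+0.5378) ≈ 0.35.

P(S) = 0.35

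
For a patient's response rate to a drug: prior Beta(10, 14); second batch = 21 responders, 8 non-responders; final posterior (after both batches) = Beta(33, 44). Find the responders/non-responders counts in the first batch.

2 responders and 22 non-responders

Because Beta–binomial updating is additive in the counts, the combined data contributed (α_post−α_prior, β_post−β_prior) successes and failures.
Total across both batches: 33−10=23 responders, 44−14=30 non-responders.
Subtract the second batch: 23−21=2 responders and 30−8=22 non-responders.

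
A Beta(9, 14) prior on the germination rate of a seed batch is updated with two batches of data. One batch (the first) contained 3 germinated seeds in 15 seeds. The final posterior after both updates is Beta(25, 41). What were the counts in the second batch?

13 germinated seeds and 15 non-germinating seeds

Because Beta–binomial updating is additive in the counts, the combined data contributed (α_post−α_prior, β_post−β_prior) successes and failures.
Total across both batches: 25−9=16 germinated seeds, 41−14=27 non-germinating seeds.
Subtract the first batch: 16−3=13 germinated seeds and 27−12=15 non-germinating seeds.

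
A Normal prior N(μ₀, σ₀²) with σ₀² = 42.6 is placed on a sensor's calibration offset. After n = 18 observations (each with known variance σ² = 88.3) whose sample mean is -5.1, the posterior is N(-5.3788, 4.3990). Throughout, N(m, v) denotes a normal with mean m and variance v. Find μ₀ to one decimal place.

μ₀ = -7.8

The posterior mean is a precision-weighted average: μ_n = (τ₀μ₀ + τ_data·x̄)/(τ₀+τ_data), with τ₀=1/σ₀² and τ_data=n/σ².
Here τ₀ = 1/42.6 = 0.023474 and τ_data = 18/88.3 = 0.203851, so τ_n = 0.227325.
Rearranging for μ₀: μ₀ = (μ_n·τ_n − τ_data·x̄)/τ₀ = (-5.3788·0.227325 − 0.203851·-5.1) / 0.023474 = -0.183096/0.023474 ≈ -7.8.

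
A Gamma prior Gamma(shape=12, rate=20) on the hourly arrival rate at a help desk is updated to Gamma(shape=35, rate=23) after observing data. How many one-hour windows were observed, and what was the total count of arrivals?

A Gamma(α, β) prior (rate parametrization) on a Poisson rate with n observations summing to S gives posterior Gamma(α+S, β+n).
Matching: Σxᵢ = 35 − 12 = 23 and n = 23 − 20 = 3.

n = 3 one-hour windows with total 23 arrivals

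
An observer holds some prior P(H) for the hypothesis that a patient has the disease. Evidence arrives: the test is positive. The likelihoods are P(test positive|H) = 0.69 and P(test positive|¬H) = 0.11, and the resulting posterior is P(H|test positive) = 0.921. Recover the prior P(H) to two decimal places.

In odds form, posterior odds = prior odds × likelihood ratio, so prior odds = posterior odds ÷ LR.
Posterior odds = 0.921/(1−0.921) = 11.6582. LR = 0.69/0.11 = 6.2727.
Prior odds = 11.6582/6.2727 = 1.8586, so P(H) = 1.8586/(1+1.8586) ≈ 0.65.

P(H) = 0.65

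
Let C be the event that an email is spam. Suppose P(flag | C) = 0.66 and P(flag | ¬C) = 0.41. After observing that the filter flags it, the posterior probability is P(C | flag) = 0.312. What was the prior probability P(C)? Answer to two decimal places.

P(C) = 0.22

Bayes' rule in odds form gives O(C|E) = O(C)·[P(E|C)/P(E|¬C)], hence O(C) = O(C|E)/LR.
Posterior odds = 0.312/(1−0.312) = 0.4535. LR = 0.66/0.41 = 1.6098.
Prior odds = 0.4535/1.6098 = 0.2817, so P(C) = 0.2817/(1+0.2817) ≈ 0.22.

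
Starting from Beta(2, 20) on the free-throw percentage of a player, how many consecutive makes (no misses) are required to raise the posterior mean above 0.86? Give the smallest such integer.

k = 121

After k makes and 0 misses the posterior is Beta(2+k, 20), with mean (2+k)/(2+20+k).
Set (2+k)/(22+k) > 0.86 and solve: k > (0.86·22 − 2)/(1 − 0.86) = 120.857.
The smallest integer exceeding 120.857 is 121.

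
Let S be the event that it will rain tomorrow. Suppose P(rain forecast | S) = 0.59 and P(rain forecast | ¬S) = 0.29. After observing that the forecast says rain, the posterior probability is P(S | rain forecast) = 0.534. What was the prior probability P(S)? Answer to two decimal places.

In odds form, posterior odds = prior odds × likelihood ratio, so prior odds = posterior odds ÷ LR.
Posterior odds = 0.534/(1−0.534) = 1.1459. LR = 0.59/0.29 = 2.0345.
Prior odds = 1.1459/2.0345 = 0.5632, so P(S) = 0.5632/(1+0.5632) ≈ 0.36.

P(S) = 0.36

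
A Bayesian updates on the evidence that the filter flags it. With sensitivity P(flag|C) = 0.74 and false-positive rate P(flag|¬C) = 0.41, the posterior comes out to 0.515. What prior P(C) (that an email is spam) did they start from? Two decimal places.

P(C) = 0.37

In odds form, posterior odds = prior odds × likelihood ratio, so prior odds = posterior odds ÷ LR.
Posterior odds = 0.515/(1−0.515) = 1.0619. LR = 0.74/0.41 = 1.8049.
Prior odds = 1.0619/1.8049 = 0.5883, so P(C) = 0.5883/(1+0.5883) ≈ 0.37.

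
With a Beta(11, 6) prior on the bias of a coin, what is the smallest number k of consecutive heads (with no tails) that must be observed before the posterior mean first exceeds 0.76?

After k heads and 0 tails the posterior is Beta(11+k, 6), with mean (11+k)/(11+6+k).
Set (11+k)/(17+k) > 0.76 and solve: k > (0.76·17 − 11)/(1 − 0.76) = 8.000.
The smallest integer exceeding 8.000 is 9.

k = 9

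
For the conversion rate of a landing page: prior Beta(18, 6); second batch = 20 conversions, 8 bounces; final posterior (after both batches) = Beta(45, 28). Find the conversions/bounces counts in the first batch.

Sequential conjugate updates are equivalent to a single update on the pooled data, so total successes = posterior α − prior α and total failures = posterior β − prior β.
Total across both batches: 45−18=27 conversions, 28−6=22 bounces.
Subtract the second batch: 27−20=7 conversions and 22−8=14 bounces.

7 conversions and 14 bounces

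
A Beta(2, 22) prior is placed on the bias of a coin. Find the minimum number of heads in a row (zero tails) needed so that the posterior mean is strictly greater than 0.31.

After k heads and 0 tails the posterior is Beta(2+k, 22), with mean (2+k)/(2+22+k).
Set (2+k)/(24+k) > 0.31 and solve: k > (0.31·24 − 2)/(1 − 0.31) = 7.884.
The smallest integer exceeding 7.884 is 8, and checking k=8: (10)/(32) = 0.3125 > 0.31.

k = 8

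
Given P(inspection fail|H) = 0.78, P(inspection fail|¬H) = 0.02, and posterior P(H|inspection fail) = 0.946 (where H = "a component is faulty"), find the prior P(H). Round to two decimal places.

In odds form, posterior odds = prior odds × likelihood ratio, so prior odds = posterior odds ÷ LR.
Posterior odds = 0.946/(1−0.946) = 17.5185. LR = 0.78/0.02 = 39.0000.
Prior odds = 17.5185/39.0000 = 0.4492, so P(H) = 0.4492/(1+0.4492) ≈ 0.31.

P(H) = 0.31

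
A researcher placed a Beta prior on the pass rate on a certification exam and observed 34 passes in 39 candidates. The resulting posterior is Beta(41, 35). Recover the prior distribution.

Beta(7, 30)

Beta is conjugate to the binomial likelihood: posterior = Beta(α+s, β+f).
So α = 41 − 34 = 7 and β = 35 − 5 = 30.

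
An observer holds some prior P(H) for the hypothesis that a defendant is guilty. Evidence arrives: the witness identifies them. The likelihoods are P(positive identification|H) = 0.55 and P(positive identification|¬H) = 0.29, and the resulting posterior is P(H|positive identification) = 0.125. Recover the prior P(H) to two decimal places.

In odds form, posterior odds = prior odds × likelihood ratio, so prior odds = posterior odds ÷ LR.
Posterior odds = 0.125/(1−0.125) = 0.1429. LR = 0.55/0.29 = 1.8966.
Prior odds = 0.1429/1.8966 = 0.0753, so P(H) = 0.0753/(1+0.0753) ≈ 0.07.

P(H) = 0.07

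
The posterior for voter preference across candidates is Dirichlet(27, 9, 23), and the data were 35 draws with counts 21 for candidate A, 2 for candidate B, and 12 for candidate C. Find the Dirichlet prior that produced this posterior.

For a Dirichlet(α) prior with multinomial counts c, the posterior is Dirichlet(α + c) componentwise.
Subtract each count from the matching posterior parameter: 27−21=6, 9−2=7, 23−12=11.

Dirichlet(6, 7, 11)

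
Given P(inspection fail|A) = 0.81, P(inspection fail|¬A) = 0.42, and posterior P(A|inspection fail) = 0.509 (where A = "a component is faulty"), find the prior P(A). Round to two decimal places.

Bayes' rule in odds form gives O(A|E) = O(A)·[P(E|A)/P(E|¬A)], hence O(A) = O(A|E)/LR.
Posterior odds = 0.509/(1−0.509) = 1.0367. LR = 0.81/0.42 = 1.9286.
Prior odds = 1.0367/1.9286 = 0.5375, so P(A) = 0.5375/(1+0.5375) ≈ 0.35.

P(A) = 0.35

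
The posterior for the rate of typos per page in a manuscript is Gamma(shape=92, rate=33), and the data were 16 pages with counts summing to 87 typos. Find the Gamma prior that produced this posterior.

Gamma(shape=5, rate=17)

A Gamma(α, β) prior (rate parametrization) on a Poisson rate with n observations summing to S gives posterior Gamma(α+S, β+n).
So α = 92 − 87 = 5 and β = 33 − 16 = 17.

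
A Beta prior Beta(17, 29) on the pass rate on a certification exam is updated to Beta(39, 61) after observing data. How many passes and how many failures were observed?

Beta is conjugate to the binomial likelihood: posterior = Beta(a+s, b+f).
Match parameters: s=39−17=22, f=61−29=32.

22 passes and 32 failures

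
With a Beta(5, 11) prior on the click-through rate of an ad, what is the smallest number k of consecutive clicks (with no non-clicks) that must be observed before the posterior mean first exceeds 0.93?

k = 142

After k clicks and 0 non-clicks the posterior is Beta(5+k, 11), with mean (5+k)/(5+11+k).
Set (5+k)/(16+k) > 0.93 and solve: k > (0.93·16 − 5)/(1 − 0.93) = 141.143.
The smallest integer exceeding 141.143 is 142, and checking k=142: (147)/(158) = 0.9304 > 0.93.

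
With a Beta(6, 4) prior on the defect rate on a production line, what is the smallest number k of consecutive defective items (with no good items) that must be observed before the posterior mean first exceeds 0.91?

After k defective items and 0 good items the posterior is Beta(6+k, 4), with mean (6+k)/(6+4+k).
Set (6+k)/(10+k) > 0.91 and solve: k > (0.91·10 − 6)/(1 − 0.91) = 34.444.
The smallest integer exceeding 34.444 is 35.

k = 35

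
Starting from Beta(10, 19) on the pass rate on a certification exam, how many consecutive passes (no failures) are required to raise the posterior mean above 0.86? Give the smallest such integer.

k = 107

After k passes and 0 failures the posterior is Beta(10+k, 19), with mean (10+k)/(10+19+k).
Set (10+k)/(29+k) > 0.86 and solve: k > (0.86·29 − 10)/(1 − 0.86) = 106.714.
The smallest integer exceeding 106.714 is 107, and checking k=107: (117)/(136) = 0.8603 > 0.86.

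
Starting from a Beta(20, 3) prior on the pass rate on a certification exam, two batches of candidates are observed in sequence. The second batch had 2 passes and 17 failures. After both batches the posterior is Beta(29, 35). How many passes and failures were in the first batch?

Because Beta–binomial updating is additive in the counts, the combined data contributed (α_post−α_prior, β_post−β_prior) successes and failures.
Total across both batches: 29−20=9 passes, 35−3=32 failures.
Subtract the second batch: 9−2=7 passes and 32−17=15 failures.

7 passes and 15 failures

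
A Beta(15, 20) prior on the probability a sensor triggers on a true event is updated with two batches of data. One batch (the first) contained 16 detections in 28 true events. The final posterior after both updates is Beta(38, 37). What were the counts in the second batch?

Sequential conjugate updates are equivalent to a single update on the pooled data, so total successes = posterior α − prior α and total failures = posterior β − prior β.
Total across both batches: 38−15=23 detections, 37−20=17 misses.
Subtract the first batch: 23−16=7 detections and 17−12=5 misses.

7 detections and 5 misses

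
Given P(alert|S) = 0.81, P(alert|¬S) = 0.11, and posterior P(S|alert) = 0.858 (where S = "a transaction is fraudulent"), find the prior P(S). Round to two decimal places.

Bayes' rule in odds form gives O(S|E) = O(S)·[P(E|S)/P(E|¬S)], hence O(S) = O(S|E)/LR.
Posterior odds = 0.858/(1−0.858) = 6.0423. LR = 0.81/0.11 = 7.3636.
Prior odds = 6.0423/7.3636 = 0.8206, so P(S) = 0.8206/(1+0.8206) ≈ 0.45.

P(S) = 0.45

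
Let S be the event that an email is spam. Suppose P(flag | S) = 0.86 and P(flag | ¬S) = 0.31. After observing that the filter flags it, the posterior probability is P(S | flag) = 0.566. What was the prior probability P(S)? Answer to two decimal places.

P(S) = 0.32

Bayes' rule in odds form gives O(S|E) = O(S)·[P(E|S)/P(E|¬S)], hence O(S) = O(S|E)/LR.
Posterior odds = 0.566/(1−0.566) = 1.3041. LR = 0.86/0.31 = 2.7742.
Prior odds = 1.3041/2.7742 = 0.4701, so P(S) = 0.4701/(1+0.4701) ≈ 0.32.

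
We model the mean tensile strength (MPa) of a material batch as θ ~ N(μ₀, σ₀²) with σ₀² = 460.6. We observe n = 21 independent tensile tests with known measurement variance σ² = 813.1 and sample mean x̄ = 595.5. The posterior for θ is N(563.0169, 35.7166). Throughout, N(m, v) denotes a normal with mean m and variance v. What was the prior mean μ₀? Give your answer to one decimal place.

μ₀ = 176.6

The posterior mean is a precision-weighted average: μ_n = (τ₀μ₀ + τ_data·x̄)/(τ₀+τ_data), with τ₀=1/σ₀² and τ_data=n/σ².
Here τ₀ = 1/460.6 = 0.002171 and τ_data = 21/813.1 = 0.025827, so τ_n = 0.027998.
Rearranging for μ₀: μ₀ = (μ_n·τ_n − τ_data·x̄)/τ₀ = (563.0169·0.027998 − 0.025827·595.5) / 0.002171 = 0.383369/0.002171 ≈ 176.6.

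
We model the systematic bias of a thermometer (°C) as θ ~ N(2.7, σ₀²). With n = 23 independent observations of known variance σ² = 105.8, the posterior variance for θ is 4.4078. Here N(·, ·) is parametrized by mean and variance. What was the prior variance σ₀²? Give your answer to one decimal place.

For the Normal–Normal model with known σ², precisions add: τ_n = τ₀ + n/σ².
So 1/σ₀² = 1/4.4078 − 23/105.8 = 0.226871 − 0.217391 = 0.009480.
Hence σ₀² = 1/0.009480 ≈ 105.5.

σ₀² = 105.5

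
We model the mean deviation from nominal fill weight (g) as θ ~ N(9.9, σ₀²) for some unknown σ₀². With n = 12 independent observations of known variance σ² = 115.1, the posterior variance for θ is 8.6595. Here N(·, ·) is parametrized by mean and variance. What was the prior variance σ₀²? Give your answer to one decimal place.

Posterior precision equals prior precision plus data precision: 1/σ_n² = 1/σ₀² + n/σ².
So 1/σ₀² = 1/8.6595 − 12/115.1 = 0.115480 − 0.104257 = 0.011223.
Hence σ₀² = 1/0.011223 ≈ 89.1.

σ₀² = 89.1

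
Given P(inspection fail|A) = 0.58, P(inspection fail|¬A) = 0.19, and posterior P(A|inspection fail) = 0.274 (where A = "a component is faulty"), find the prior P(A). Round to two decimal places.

P(A) = 0.11

Bayes' rule in odds form gives O(A|E) = O(A)·[P(E|A)/P(E|¬A)], hence O(A) = O(A|E)/LR.
Posterior odds = 0.274/(1−0.274) = 0.3774. LR = 0.58/0.19 = 3.0526.
Prior odds = 0.3774/3.0526 = 0.1236, so P(A) = 0.1236/(1+0.1236) ≈ 0.11.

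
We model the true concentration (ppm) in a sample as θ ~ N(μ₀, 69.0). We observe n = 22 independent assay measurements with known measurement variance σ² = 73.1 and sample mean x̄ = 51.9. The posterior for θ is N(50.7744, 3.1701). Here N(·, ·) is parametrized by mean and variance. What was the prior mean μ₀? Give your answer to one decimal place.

The posterior mean is a precision-weighted average: μ_n = (τ₀μ₀ + τ_data·x̄)/(τ₀+τ_data), with τ₀=1/σ₀² and τ_data=n/σ².
Here τ₀ = 1/69.0 = 0.014493 and τ_data = 22/73.1 = 0.300958, so τ_n = 0.315451.
Rearranging for μ₀: μ₀ = (μ_n·τ_n − τ_data·x̄)/τ₀ = (50.7744·0.315451 − 0.300958·51.9) / 0.014493 = 0.397115/0.014493 ≈ 27.4.

μ₀ = 27.4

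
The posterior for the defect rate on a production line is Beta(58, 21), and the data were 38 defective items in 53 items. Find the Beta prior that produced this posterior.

Beta(20, 6)

A Beta(a, b) prior with s successes and f failures in binomial data gives a Beta(a+s, b+f) posterior.
So a = 58 − 38 = 20 and b = 21 − 15 = 6.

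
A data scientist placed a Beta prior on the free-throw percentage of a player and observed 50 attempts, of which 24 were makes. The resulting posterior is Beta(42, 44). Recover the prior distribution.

Beta(18, 18)

Beta is conjugate to the binomial likelihood: posterior = Beta(α+s, β+f).
So α = 42 − 24 = 18 and β = 44 − 26 = 18.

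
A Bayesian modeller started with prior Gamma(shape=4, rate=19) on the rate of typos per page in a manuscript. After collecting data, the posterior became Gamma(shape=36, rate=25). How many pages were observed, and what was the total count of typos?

Gamma–Poisson conjugacy: posterior shape = α + Σxᵢ, posterior rate = β + n.
Matching: Σxᵢ = 36 − 4 = 32 and n = 25 − 19 = 6.

n = 6 pages with total 32 typos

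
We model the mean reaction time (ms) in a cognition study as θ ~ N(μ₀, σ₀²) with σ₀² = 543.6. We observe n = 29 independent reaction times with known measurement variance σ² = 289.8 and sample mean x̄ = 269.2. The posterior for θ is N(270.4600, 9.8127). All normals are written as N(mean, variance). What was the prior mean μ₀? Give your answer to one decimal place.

μ₀ = 339.0

The posterior mean is a precision-weighted average: μ_n = (τ₀μ₀ + τ_data·x̄)/(τ₀+τ_data), with τ₀=1/σ₀² and τ_data=n/σ².
Here τ₀ = 1/543.6 = 0.001840 and τ_data = 29/289.8 = 0.100069, so τ_n = 0.101909.
Rearranging for μ₀: μ₀ = (μ_n·τ_n − τ_data·x̄)/τ₀ = (270.4600·0.101909 − 0.100069·269.2) / 0.001840 = 0.623733/0.001840 ≈ 339.0.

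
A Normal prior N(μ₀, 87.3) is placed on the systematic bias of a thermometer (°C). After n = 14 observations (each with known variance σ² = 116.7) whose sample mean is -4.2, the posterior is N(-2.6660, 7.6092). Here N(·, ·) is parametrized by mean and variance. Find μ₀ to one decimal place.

The posterior mean is a precision-weighted average: μ_n = (τ₀μ₀ + τ_data·x̄)/(τ₀+τ_data), with τ₀=1/σ₀² and τ_data=n/σ².
Here τ₀ = 1/87.3 = 0.011455 and τ_data = 14/116.7 = 0.119966, so τ_n = 0.131421.
Rearranging for μ₀: μ₀ = (μ_n·τ_n − τ_data·x̄)/τ₀ = (-2.6660·0.131421 − 0.119966·-4.2) / 0.011455 = 0.153489/0.011455 ≈ 13.4.

μ₀ = 13.4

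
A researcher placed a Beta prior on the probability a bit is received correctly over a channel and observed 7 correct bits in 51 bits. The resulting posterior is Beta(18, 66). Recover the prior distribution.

Beta(11, 22)

A Beta(a, b) prior with s successes and f failures in binomial data gives a Beta(a+s, b+f) posterior.
So a = 18 − 7 = 11 and b = 66 − 44 = 22.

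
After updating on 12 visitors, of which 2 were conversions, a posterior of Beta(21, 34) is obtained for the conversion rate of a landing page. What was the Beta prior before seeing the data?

Beta is conjugate to the binomial likelihood: posterior = Beta(a+s, b+f).
Subtract the data counts: 21−2=19, 34−10=24.

Beta(19, 24)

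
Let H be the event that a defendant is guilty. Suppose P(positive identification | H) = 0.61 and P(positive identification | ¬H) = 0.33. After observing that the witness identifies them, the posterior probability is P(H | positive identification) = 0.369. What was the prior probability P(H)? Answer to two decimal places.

P(H) = 0.24

In odds form, posterior odds = prior odds × likelihood ratio, so prior odds = posterior odds ÷ LR.
Posterior odds = 0.369/(1−0.369) = 0.5848. LR = 0.61/0.33 = 1.8485.
Prior odds = 0.5848/1.8485 = 0.3164, so P(H) = 0.3164/(1+0.3164) ≈ 0.24.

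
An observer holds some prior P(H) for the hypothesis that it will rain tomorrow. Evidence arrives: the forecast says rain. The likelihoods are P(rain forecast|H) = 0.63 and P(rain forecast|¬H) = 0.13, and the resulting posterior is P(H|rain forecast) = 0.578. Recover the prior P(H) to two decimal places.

Bayes' rule in odds form gives O(H|E) = O(H)·[P(E|H)/P(E|¬H)], hence O(H) = O(H|E)/LR.
Posterior odds = 0.578/(1−0.578) = 1.3697. LR = 0.63/0.13 = 4.8462.
Prior odds = 1.3697/4.8462 = 0.2826, so P(H) = 0.2826/(1+0.2826) ≈ 0.22.

P(H) = 0.22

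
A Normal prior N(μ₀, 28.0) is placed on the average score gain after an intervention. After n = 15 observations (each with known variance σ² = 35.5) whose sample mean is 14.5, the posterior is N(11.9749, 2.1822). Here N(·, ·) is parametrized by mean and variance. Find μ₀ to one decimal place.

The posterior mean is a precision-weighted average: μ_n = (τ₀μ₀ + τ_data·x̄)/(τ₀+τ_data), with τ₀=1/σ₀² and τ_data=n/σ².
Here τ₀ = 1/28.0 = 0.035714 and τ_data = 15/35.5 = 0.422535, so τ_n = 0.458249.
Rearranging for μ₀: μ₀ = (μ_n·τ_n − τ_data·x̄)/τ₀ = (11.9749·0.458249 − 0.422535·14.5) / 0.035714 = -0.639272/0.035714 ≈ -17.9.

μ₀ = -17.9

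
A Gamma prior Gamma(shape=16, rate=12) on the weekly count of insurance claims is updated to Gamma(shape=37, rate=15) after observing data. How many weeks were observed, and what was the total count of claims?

n = 3 weeks with total 21 claims

A Gamma(α, β) prior (rate parametrization) on a Poisson rate with n observations summing to S gives posterior Gamma(α+S, β+n).
Matching: Σxᵢ = 37 − 16 = 21 and n = 15 − 12 = 3.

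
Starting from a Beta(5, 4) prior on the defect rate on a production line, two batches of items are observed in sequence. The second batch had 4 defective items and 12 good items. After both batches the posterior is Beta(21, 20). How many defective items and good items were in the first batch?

12 defective items and 4 good items

Because Beta–binomial updating is additive in the counts, the combined data contributed (α_post−α_prior, β_post−β_prior) successes and failures.
Total across both batches: 21−5=16 defective items, 20−4=16 good items.
Subtract the second batch: 16−4=12 defective items and 16−12=4 good items.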